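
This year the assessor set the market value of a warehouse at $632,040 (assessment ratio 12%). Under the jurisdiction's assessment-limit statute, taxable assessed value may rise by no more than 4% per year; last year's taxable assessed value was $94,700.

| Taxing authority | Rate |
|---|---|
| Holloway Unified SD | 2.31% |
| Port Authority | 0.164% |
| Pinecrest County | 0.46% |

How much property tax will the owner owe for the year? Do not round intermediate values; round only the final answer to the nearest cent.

$2,225.29

Uncapped assessed value = $632,040 × 0.12 = $75,844.8
Cap limit = $94,700 × 1.04 = $98,488
Taxable assessed value = min($75,844.8, $98,488) = $75,844.8 (cap does not bind)
Holloway Unified SD: $75,844.8 × 0.0231 = $1,752.01488
Port Authority: $75,844.8 × 0.00164 = $124.385472
Pinecrest County: $75,844.8 × 0.0046 = $348.88608
Total = $2,225.286432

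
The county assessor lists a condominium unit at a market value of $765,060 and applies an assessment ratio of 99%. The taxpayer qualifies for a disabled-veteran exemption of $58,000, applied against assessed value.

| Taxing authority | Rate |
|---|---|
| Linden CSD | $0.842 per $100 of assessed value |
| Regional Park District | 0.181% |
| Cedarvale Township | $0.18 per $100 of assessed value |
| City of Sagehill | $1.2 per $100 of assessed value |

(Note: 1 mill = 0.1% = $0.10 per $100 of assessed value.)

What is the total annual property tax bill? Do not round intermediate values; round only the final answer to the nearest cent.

$16,806.81

Assessed value = $765,060 × 0.99 = $757,409.4
Taxable value = $757,409.4 − $58,000 = $699,409.4
Linden CSD: $699,409.4 × 0.00842 = $5,889.027148
Regional Park District: $699,409.4 × 0.00181 = $1,265.931014
Cedarvale Township: $699,409.4 × 0.0018 = $1,258.93692
City of Sagehill: $699,409.4 × 0.012 = $8,392.9128
Total = $16,806.807882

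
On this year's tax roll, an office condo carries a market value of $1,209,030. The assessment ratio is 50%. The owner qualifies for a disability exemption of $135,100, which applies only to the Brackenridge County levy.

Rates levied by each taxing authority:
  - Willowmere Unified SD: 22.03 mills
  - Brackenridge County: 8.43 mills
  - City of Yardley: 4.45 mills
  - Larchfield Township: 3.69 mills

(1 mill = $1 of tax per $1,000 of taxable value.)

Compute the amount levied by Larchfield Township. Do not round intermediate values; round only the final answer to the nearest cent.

Assessed value = $1,209,030 × 0.5 = $604,515
Larchfield Township taxable value = $604,515 (exemption does not apply)
Larchfield Township levy = $604,515 × 0.00369 = $2,230.66035

$2,230.66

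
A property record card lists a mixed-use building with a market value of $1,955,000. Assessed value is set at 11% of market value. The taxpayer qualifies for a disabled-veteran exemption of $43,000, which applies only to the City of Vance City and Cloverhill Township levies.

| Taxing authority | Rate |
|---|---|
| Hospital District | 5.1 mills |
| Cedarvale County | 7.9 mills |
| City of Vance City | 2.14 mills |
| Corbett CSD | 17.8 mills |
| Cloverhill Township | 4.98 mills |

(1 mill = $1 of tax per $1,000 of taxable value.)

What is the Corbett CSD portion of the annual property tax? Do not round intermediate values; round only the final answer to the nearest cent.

$3,827.89

Assessed value = $1,955,000 × 0.11 = $215,050
Corbett CSD taxable value = $215,050 (exemption does not apply)
Corbett CSD levy = $215,050 × 0.0178 = $3,827.89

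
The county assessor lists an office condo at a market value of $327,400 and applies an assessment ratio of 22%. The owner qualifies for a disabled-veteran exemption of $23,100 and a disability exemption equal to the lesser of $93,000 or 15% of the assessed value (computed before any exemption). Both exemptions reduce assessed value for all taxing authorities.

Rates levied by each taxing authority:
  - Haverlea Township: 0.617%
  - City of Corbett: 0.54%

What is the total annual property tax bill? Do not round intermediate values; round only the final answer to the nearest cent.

Assessed value = $327,400 × 0.22 = $72,028
Disability exemption = min($93,000, 15% × $72,028) = min($93,000, $10,804.2) = $10,804.2 (percentage binds)
Taxable value = $72,028 − $23,100 − $10,804.2 = $38,123.8
Haverlea Township: $38,123.8 × 0.00617 = $235.223846
City of Corbett: $38,123.8 × 0.0054 = $205.86852
Total = $441.092366

$441.09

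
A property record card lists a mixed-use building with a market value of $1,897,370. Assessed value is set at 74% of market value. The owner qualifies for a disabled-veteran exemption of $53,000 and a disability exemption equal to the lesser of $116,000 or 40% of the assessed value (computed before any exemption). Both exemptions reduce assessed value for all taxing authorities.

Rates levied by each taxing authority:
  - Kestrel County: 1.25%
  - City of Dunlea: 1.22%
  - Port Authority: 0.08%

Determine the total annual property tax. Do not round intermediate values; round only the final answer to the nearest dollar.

Assessed value = $1,897,370 × 0.74 = $1,404,053.8
Disability exemption = min($116,000, 40% × $1,404,053.8) = min($116,000, $561,621.52) = $116,000 (dollar cap binds)
Taxable value = $1,404,053.8 − $53,000 − $116,000 = $1,235,053.8
Kestrel County: $1,235,053.8 × 0.0125 = $15,438.1725
City of Dunlea: $1,235,053.8 × 0.0122 = $15,067.65636
Port Authority: $1,235,053.8 × 0.0008 = $988.04304
Total = $31,493.8719

$31,494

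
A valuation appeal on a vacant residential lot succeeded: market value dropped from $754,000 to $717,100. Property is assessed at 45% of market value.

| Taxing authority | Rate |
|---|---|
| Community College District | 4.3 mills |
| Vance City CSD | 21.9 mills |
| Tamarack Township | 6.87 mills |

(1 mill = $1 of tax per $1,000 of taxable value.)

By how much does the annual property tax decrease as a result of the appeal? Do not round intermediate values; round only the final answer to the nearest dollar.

Old assessed value = $754,000 × 0.45 = $339,300
New assessed value = $717,100 × 0.45 = $322,695
Combined rate = 0.0043 + 0.0219 + 0.00687 = 0.03307
Old tax = $339,300 × 0.03307 = $11,220.651
New tax = $322,695 × 0.03307 = $10,671.52365
Reduction = $11,220.651 − $10,671.52365 = $549.12735

$549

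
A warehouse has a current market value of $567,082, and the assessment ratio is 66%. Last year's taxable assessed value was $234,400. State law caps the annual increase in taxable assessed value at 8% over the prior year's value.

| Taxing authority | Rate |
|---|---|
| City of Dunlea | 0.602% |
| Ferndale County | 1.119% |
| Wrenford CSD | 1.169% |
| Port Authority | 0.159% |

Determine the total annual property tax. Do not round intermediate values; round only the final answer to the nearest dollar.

Uncapped assessed value = $567,082 × 0.66 = $374,274.12
Cap limit = $234,400 × 1.08 = $253,152
Taxable assessed value = min($374,274.12, $253,152) = $253,152 (cap binds)
City of Dunlea: $253,152 × 0.00602 = $1,523.97504
Ferndale County: $253,152 × 0.01119 = $2,832.77088
Wrenford CSD: $253,152 × 0.01169 = $2,959.34688
Port Authority: $253,152 × 0.00159 = $402.51168
Total = $7,718.60448

$7,719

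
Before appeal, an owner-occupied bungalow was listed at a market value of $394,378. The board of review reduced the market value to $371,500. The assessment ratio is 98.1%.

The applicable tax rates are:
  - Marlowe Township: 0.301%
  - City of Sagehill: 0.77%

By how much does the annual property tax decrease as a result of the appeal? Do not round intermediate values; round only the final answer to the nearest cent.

Old assessed value = $394,378 × 0.981 = $386,884.818
New assessed value = $371,500 × 0.981 = $364,441.5
Combined rate = 0.00301 + 0.0077 = 0.01071
Old tax = $386,884.818 × 0.01071 = $4,143.53640078
New tax = $364,441.5 × 0.01071 = $3,903.168465
Reduction = $4,143.53640078 − $3,903.168465 = $240.36793578

$240.37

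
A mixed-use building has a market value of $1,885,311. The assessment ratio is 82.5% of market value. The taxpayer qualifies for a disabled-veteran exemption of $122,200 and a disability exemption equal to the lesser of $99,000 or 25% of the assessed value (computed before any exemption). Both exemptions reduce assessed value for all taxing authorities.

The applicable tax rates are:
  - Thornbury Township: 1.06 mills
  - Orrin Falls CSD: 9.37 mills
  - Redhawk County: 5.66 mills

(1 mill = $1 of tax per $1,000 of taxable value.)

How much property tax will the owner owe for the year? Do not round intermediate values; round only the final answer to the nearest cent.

Assessed value = $1,885,311 × 0.825 = $1,555,381.575
Disability exemption = min($99,000, 25% × $1,555,381.575) = min($99,000, $388,845.39375) = $99,000 (dollar cap binds)
Taxable value = $1,555,381.575 − $122,200 − $99,000 = $1,334,181.575
Thornbury Township: $1,334,181.575 × 0.00106 = $1,414.2324695
Orrin Falls CSD: $1,334,181.575 × 0.00937 = $12,501.28135775
Redhawk County: $1,334,181.575 × 0.00566 = $7,551.4677145
Total = $21,466.98154175

$21,466.98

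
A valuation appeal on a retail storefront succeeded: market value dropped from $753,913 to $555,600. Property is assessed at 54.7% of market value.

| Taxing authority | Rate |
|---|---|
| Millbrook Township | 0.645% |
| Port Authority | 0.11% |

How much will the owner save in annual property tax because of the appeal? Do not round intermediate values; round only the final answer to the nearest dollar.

$819

Old assessed value = $753,913 × 0.547 = $412,390.411
New assessed value = $555,600 × 0.547 = $303,913.2
Combined rate = 0.00645 + 0.0011 = 0.00755
Old tax = $412,390.411 × 0.00755 = $3,113.54760305
New tax = $303,913.2 × 0.00755 = $2,294.54466
Reduction = $3,113.54760305 − $2,294.54466 = $819.00294305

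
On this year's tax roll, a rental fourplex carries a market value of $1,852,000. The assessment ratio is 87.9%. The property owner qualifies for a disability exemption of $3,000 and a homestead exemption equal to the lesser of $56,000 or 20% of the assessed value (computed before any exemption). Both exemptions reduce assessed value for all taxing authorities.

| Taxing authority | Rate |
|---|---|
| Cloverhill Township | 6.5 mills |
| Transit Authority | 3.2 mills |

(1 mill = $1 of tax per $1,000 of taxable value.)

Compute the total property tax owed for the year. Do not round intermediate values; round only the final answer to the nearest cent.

Assessed value = $1,852,000 × 0.879 = $1,627,908
Homestead exemption = min($56,000, 20% × $1,627,908) = min($56,000, $325,581.6) = $56,000 (dollar cap binds)
Taxable value = $1,627,908 − $3,000 − $56,000 = $1,568,908
Cloverhill Township: $1,568,908 × 0.0065 = $10,197.902
Transit Authority: $1,568,908 × 0.0032 = $5,020.5056
Total = $15,218.4076

$15,218.41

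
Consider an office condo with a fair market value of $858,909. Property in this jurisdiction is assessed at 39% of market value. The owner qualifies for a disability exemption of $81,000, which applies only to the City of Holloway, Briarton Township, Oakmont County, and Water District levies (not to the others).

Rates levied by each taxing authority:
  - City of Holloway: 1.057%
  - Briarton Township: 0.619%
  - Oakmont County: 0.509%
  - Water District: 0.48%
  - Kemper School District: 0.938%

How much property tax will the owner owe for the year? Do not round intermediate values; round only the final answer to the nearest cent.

Assessed value = $858,909 × 0.39 = $334,974.51
City of Holloway: ($334,974.51 − $81,000) × 0.01057 = $253,974.51 × 0.01057 = $2,684.5105707
Briarton Township: ($334,974.51 − $81,000) × 0.00619 = $253,974.51 × 0.00619 = $1,572.1022169
Oakmont County: ($334,974.51 − $81,000) × 0.00509 = $253,974.51 × 0.00509 = $1,292.7302559
Water District: ($334,974.51 − $81,000) × 0.0048 = $253,974.51 × 0.0048 = $1,219.077648
Kemper School District: $334,974.51 × 0.00938 = $3,142.0609038
Total = $9,910.4815953

$9,910.48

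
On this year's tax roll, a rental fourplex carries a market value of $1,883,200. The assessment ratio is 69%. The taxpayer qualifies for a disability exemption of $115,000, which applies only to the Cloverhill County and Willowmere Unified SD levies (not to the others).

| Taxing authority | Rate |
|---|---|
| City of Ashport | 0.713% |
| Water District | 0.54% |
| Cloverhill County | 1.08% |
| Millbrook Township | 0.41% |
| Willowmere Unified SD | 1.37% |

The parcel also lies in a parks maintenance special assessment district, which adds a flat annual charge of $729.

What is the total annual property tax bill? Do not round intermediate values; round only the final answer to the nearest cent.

Assessed value = $1,883,200 × 0.69 = $1,299,408
City of Ashport: $1,299,408 × 0.00713 = $9,264.77904
Water District: $1,299,408 × 0.0054 = $7,016.8032
Cloverhill County: ($1,299,408 − $115,000) × 0.0108 = $1,184,408 × 0.0108 = $12,791.6064
Millbrook Township: $1,299,408 × 0.0041 = $5,327.5728
Willowmere Unified SD: ($1,299,408 − $115,000) × 0.0137 = $1,184,408 × 0.0137 = $16,226.3896
Levies subtotal = $50,627.15104
Total = $50,627.15104 + $729 = $51,356.15104

$51,356.15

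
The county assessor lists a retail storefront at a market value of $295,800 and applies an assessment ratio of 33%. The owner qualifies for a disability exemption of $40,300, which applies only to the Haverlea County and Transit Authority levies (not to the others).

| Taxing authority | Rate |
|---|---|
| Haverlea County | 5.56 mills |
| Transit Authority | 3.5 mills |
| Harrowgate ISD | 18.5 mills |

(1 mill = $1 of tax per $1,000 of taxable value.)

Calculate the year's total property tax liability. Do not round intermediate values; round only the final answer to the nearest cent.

Assessed value = $295,800 × 0.33 = $97,614
Haverlea County: ($97,614 − $40,300) × 0.00556 = $57,314 × 0.00556 = $318.66584
Transit Authority: ($97,614 − $40,300) × 0.0035 = $57,314 × 0.0035 = $200.599
Harrowgate ISD: $97,614 × 0.0185 = $1,805.859
Total = $2,325.12384

$2,325.12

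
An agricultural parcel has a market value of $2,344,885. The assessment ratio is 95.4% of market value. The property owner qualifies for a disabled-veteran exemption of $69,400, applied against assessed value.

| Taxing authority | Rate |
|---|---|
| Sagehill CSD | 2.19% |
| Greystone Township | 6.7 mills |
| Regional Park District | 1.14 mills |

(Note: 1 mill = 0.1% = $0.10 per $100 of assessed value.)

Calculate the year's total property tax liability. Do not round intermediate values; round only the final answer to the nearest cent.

$64,465.03

Assessed value = $2,344,885 × 0.954 = $2,237,020.29
Taxable value = $2,237,020.29 − $69,400 = $2,167,620.29
Sagehill CSD: $2,167,620.29 × 0.0219 = $47,470.884351
Greystone Township: $2,167,620.29 × 0.0067 = $14,523.055943
Regional Park District: $2,167,620.29 × 0.00114 = $2,471.0871306
Total = $64,465.0274246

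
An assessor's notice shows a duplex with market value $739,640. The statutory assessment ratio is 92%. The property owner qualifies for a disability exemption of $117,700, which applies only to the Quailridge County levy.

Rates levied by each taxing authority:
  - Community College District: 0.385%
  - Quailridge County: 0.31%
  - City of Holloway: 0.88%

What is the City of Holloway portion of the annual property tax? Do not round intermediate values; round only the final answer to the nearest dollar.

$5,988

Assessed value = $739,640 × 0.92 = $680,468.8
City of Holloway taxable value = $680,468.8 (exemption does not apply)
City of Holloway levy = $680,468.8 × 0.0088 = $5,988.12544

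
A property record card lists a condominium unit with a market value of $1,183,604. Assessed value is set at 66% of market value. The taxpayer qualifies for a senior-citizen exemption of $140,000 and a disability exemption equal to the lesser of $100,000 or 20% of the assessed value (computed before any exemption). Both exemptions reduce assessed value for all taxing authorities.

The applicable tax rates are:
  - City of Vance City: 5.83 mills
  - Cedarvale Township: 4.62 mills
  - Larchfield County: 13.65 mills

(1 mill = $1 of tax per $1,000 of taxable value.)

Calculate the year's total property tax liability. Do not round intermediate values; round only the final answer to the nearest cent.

$13,042.41

Assessed value = $1,183,604 × 0.66 = $781,178.64
Disability exemption = min($100,000, 20% × $781,178.64) = min($100,000, $156,235.728) = $100,000 (dollar cap binds)
Taxable value = $781,178.64 − $140,000 − $100,000 = $541,178.64
City of Vance City: $541,178.64 × 0.00583 = $3,155.0714712
Cedarvale Township: $541,178.64 × 0.00462 = $2,500.2453168
Larchfield County: $541,178.64 × 0.01365 = $7,387.088436
Total = $13,042.405224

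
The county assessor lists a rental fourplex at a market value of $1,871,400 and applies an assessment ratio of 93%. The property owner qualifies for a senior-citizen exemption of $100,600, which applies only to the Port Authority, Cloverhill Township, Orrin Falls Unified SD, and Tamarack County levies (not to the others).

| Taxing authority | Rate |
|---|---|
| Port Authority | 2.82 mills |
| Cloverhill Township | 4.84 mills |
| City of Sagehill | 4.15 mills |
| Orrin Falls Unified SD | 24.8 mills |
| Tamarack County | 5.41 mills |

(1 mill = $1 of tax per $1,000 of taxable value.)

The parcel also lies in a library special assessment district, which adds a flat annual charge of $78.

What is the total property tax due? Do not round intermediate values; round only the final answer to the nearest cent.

$69,399.97

Assessed value = $1,871,400 × 0.93 = $1,740,402
Port Authority: ($1,740,402 − $100,600) × 0.00282 = $1,639,802 × 0.00282 = $4,624.24164
Cloverhill Township: ($1,740,402 − $100,600) × 0.00484 = $1,639,802 × 0.00484 = $7,936.64168
City of Sagehill: $1,740,402 × 0.00415 = $7,222.6683
Orrin Falls Unified SD: ($1,740,402 − $100,600) × 0.0248 = $1,639,802 × 0.0248 = $40,667.0896
Tamarack County: ($1,740,402 − $100,600) × 0.00541 = $1,639,802 × 0.00541 = $8,871.32882
Levies subtotal = $69,321.97004
Total = $69,321.97004 + $78 = $69,399.97004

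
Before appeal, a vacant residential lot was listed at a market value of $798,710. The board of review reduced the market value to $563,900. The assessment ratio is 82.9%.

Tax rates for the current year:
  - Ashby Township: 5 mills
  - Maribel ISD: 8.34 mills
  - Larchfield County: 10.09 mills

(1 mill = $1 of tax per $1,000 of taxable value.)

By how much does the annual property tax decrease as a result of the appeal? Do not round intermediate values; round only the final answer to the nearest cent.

Old assessed value = $798,710 × 0.829 = $662,130.59
New assessed value = $563,900 × 0.829 = $467,473.1
Combined rate = 0.005 + 0.00834 + 0.01009 = 0.02343
Old tax = $662,130.59 × 0.02343 = $15,513.7197237
New tax = $467,473.1 × 0.02343 = $10,952.894733
Reduction = $15,513.7197237 − $10,952.894733 = $4,560.8249907

$4,560.82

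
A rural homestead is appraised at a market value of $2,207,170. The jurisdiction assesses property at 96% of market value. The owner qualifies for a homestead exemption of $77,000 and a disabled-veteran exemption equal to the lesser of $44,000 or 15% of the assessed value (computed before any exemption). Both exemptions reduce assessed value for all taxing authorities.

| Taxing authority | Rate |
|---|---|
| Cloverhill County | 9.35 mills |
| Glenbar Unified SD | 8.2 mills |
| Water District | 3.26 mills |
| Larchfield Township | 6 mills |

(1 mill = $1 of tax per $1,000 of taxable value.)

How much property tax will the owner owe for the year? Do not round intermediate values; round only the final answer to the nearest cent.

$53,563.25

Assessed value = $2,207,170 × 0.96 = $2,118,883.2
Disabled-veteran exemption = min($44,000, 15% × $2,118,883.2) = min($44,000, $317,832.48) = $44,000 (dollar cap binds)
Taxable value = $2,118,883.2 − $77,000 − $44,000 = $1,997,883.2
Cloverhill County: $1,997,883.2 × 0.00935 = $18,680.20792
Glenbar Unified SD: $1,997,883.2 × 0.0082 = $16,382.64224
Water District: $1,997,883.2 × 0.00326 = $6,513.099232
Larchfield Township: $1,997,883.2 × 0.006 = $11,987.2992
Total = $53,563.248592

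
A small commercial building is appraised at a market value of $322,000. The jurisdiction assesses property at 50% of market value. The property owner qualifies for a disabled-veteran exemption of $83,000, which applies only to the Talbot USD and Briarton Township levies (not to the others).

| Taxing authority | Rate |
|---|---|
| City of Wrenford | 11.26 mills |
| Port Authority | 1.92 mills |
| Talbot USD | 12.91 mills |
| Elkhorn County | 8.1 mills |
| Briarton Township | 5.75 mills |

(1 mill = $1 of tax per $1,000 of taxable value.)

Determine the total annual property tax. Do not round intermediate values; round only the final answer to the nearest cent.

$4,881.56

Assessed value = $322,000 × 0.5 = $161,000
City of Wrenford: $161,000 × 0.01126 = $1,812.86
Port Authority: $161,000 × 0.00192 = $309.12
Talbot USD: ($161,000 − $83,000) × 0.01291 = $78,000 × 0.01291 = $1,006.98
Elkhorn County: $161,000 × 0.0081 = $1,304.1
Briarton Township: ($161,000 − $83,000) × 0.00575 = $78,000 × 0.00575 = $448.5
Total = $4,881.56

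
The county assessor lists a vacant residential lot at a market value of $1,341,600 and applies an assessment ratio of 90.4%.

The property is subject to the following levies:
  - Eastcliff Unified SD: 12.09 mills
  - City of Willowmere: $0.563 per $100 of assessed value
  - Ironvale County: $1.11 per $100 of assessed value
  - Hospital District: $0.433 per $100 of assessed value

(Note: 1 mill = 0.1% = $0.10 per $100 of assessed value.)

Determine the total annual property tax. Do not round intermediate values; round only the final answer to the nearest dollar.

Assessed value = $1,341,600 × 0.904 = $1,212,806.4
Eastcliff Unified SD: $1,212,806.4 × 0.01209 = $14,662.829376
City of Willowmere: $1,212,806.4 × 0.00563 = $6,828.100032
Ironvale County: $1,212,806.4 × 0.0111 = $13,462.15104
Hospital District: $1,212,806.4 × 0.00433 = $5,251.451712
Total = $40,204.53216

$40,205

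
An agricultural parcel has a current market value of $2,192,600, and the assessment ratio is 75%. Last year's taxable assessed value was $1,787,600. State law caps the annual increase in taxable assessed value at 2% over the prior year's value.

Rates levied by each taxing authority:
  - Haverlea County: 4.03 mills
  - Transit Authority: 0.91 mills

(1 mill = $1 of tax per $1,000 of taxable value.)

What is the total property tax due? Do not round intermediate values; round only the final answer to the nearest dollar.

$8,124

Uncapped assessed value = $2,192,600 × 0.75 = $1,644,450
Cap limit = $1,787,600 × 1.02 = $1,823,352
Taxable assessed value = min($1,644,450, $1,823,352) = $1,644,450 (cap does not bind)
Haverlea County: $1,644,450 × 0.00403 = $6,627.1335
Transit Authority: $1,644,450 × 0.00091 = $1,496.4495
Total = $8,123.583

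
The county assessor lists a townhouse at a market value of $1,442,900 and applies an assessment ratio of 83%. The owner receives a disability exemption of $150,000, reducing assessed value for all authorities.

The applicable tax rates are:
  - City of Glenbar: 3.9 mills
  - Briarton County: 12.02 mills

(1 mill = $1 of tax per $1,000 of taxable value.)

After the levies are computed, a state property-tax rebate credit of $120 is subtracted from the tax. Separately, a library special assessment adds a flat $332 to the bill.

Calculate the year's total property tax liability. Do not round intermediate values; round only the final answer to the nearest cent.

$16,889.90

Assessed value = $1,442,900 × 0.83 = $1,197,607
Taxable value = $1,197,607 − $150,000 = $1,047,607
City of Glenbar: $1,047,607 × 0.0039 = $4,085.6673
Briarton County: $1,047,607 × 0.01202 = $12,592.23614
Levies subtotal = $16,677.90344
After credit = $16,677.90344 − $120 = $16,557.90344
Total = $16,557.90344 + $332 = $16,889.90344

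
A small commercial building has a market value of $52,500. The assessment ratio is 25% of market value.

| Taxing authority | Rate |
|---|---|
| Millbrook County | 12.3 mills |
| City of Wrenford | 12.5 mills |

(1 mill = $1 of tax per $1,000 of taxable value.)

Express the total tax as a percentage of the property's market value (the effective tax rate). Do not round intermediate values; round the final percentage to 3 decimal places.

0.620%

Assessed value = $52,500 × 0.25 = $13,125
Millbrook County: $13,125 × 0.0123 = $161.4375
City of Wrenford: $13,125 × 0.0125 = $164.0625
Total tax = $325.5
Effective rate = $325.5 ÷ $52,500 = 0.620% of market value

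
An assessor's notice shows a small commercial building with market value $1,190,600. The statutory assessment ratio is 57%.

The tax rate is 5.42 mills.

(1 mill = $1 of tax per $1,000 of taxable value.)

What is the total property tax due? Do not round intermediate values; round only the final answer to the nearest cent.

Assessed value = $1,190,600 × 0.57 = $678,642
Tax = $678,642 × 0.00542 = $3,678.23964

$3,678.24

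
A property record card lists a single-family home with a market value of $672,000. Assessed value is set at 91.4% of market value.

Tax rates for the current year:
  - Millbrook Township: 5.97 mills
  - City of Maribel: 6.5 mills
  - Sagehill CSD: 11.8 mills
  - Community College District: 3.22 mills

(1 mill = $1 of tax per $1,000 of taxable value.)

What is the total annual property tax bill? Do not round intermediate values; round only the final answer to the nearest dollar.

Assessed value = $672,000 × 0.914 = $614,208
Millbrook Township: $614,208 × 0.00597 = $3,666.82176
City of Maribel: $614,208 × 0.0065 = $3,992.352
Sagehill CSD: $614,208 × 0.0118 = $7,247.6544
Community College District: $614,208 × 0.00322 = $1,977.74976
Total = $3,666.82176 + $3,992.352 + $7,247.6544 + $1,977.74976 = $16,884.57792

$16,885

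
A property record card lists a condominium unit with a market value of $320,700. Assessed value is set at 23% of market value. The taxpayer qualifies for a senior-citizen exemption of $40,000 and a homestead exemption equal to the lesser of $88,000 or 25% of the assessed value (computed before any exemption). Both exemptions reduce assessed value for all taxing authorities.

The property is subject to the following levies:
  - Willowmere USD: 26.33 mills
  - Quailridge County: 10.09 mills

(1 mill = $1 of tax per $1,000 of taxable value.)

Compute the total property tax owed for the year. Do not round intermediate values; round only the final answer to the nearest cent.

Assessed value = $320,700 × 0.23 = $73,761
Homestead exemption = min($88,000, 25% × $73,761) = min($88,000, $18,440.25) = $18,440.25 (percentage binds)
Taxable value = $73,761 − $40,000 − $18,440.25 = $15,320.75
Willowmere USD: $15,320.75 × 0.02633 = $403.3953475
Quailridge County: $15,320.75 × 0.01009 = $154.5863675
Total = $557.981715

$557.98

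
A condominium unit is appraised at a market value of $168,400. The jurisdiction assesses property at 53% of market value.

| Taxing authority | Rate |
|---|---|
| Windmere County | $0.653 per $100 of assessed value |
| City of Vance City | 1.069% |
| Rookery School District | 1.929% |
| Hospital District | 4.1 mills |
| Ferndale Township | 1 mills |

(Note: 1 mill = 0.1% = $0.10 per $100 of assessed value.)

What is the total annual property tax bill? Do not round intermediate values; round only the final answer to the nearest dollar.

Assessed value = $168,400 × 0.53 = $89,252
Windmere County: $89,252 × 0.00653 = $582.81556
City of Vance City: $89,252 × 0.01069 = $954.10388
Rookery School District: $89,252 × 0.01929 = $1,721.67108
Hospital District: $89,252 × 0.0041 = $365.9332
Ferndale Township: $89,252 × 0.001 = $89.252
Total = $3,713.77572

$3,714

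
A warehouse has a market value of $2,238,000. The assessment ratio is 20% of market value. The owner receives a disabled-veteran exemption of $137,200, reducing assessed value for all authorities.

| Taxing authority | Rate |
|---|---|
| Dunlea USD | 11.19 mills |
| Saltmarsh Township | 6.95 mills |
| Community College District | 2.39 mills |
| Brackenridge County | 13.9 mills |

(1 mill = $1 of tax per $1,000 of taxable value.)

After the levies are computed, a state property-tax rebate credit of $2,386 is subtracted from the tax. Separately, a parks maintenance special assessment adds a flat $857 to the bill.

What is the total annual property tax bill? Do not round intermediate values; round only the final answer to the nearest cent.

$9,158.07

Assessed value = $2,238,000 × 0.2 = $447,600
Taxable value = $447,600 − $137,200 = $310,400
Dunlea USD: $310,400 × 0.01119 = $3,473.376
Saltmarsh Township: $310,400 × 0.00695 = $2,157.28
Community College District: $310,400 × 0.00239 = $741.856
Brackenridge County: $310,400 × 0.0139 = $4,314.56
Levies subtotal = $10,687.072
After credit = $10,687.072 − $2,386 = $8,301.072
Total = $8,301.072 + $857 = $9,158.072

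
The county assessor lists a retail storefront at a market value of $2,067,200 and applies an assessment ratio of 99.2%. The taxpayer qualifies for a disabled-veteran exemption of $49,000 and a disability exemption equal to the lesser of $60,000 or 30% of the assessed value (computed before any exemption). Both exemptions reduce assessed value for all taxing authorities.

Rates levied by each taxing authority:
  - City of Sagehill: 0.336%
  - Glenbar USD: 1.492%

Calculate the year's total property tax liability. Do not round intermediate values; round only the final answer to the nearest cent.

Assessed value = $2,067,200 × 0.992 = $2,050,662.4
Disability exemption = min($60,000, 30% × $2,050,662.4) = min($60,000, $615,198.72) = $60,000 (dollar cap binds)
Taxable value = $2,050,662.4 − $49,000 − $60,000 = $1,941,662.4
City of Sagehill: $1,941,662.4 × 0.00336 = $6,523.985664
Glenbar USD: $1,941,662.4 × 0.01492 = $28,969.603008
Total = $35,493.588672

$35,493.59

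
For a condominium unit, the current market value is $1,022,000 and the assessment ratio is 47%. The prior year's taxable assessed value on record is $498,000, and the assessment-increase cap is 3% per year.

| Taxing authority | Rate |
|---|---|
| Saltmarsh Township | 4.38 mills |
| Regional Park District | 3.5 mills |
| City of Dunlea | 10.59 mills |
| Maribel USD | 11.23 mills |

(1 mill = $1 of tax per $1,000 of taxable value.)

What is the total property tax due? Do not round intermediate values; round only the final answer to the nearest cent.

Uncapped assessed value = $1,022,000 × 0.47 = $480,340
Cap limit = $498,000 × 1.03 = $512,940
Taxable assessed value = min($480,340, $512,940) = $480,340 (cap does not bind)
Saltmarsh Township: $480,340 × 0.00438 = $2,103.8892
Regional Park District: $480,340 × 0.0035 = $1,681.19
City of Dunlea: $480,340 × 0.01059 = $5,086.8006
Maribel USD: $480,340 × 0.01123 = $5,394.2182
Total = $14,266.098

$14,266.10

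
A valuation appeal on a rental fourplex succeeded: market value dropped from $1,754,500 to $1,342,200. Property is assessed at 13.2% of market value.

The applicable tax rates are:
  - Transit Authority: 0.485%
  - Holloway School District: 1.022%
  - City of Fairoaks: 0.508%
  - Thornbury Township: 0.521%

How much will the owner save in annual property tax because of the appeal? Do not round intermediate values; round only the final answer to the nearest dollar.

Old assessed value = $1,754,500 × 0.132 = $231,594
New assessed value = $1,342,200 × 0.132 = $177,170.4
Combined rate = 0.00485 + 0.01022 + 0.00508 + 0.00521 = 0.02536
Old tax = $231,594 × 0.02536 = $5,873.22384
New tax = $177,170.4 × 0.02536 = $4,493.041344
Reduction = $5,873.22384 − $4,493.041344 = $1,380.182496

$1,380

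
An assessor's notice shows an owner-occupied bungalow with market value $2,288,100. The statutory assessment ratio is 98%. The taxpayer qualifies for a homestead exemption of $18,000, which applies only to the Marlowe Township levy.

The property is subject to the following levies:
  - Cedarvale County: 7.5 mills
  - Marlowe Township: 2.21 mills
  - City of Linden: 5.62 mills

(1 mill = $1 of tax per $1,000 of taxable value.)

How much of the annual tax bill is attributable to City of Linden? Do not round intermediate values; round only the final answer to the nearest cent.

$12,601.94

Assessed value = $2,288,100 × 0.98 = $2,242,338
City of Linden taxable value = $2,242,338 (exemption does not apply)
City of Linden levy = $2,242,338 × 0.00562 = $12,601.93956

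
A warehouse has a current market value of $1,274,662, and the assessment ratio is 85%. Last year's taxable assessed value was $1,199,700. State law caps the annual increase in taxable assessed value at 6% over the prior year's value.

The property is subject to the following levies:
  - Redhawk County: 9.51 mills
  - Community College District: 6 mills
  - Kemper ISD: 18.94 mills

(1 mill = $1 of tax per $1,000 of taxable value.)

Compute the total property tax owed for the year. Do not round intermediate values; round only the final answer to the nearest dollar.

Uncapped assessed value = $1,274,662 × 0.85 = $1,083,462.7
Cap limit = $1,199,700 × 1.06 = $1,271,682
Taxable assessed value = min($1,083,462.7, $1,271,682) = $1,083,462.7 (cap does not bind)
Redhawk County: $1,083,462.7 × 0.00951 = $10,303.730277
Community College District: $1,083,462.7 × 0.006 = $6,500.7762
Kemper ISD: $1,083,462.7 × 0.01894 = $20,520.783538
Total = $37,325.290015

$37,325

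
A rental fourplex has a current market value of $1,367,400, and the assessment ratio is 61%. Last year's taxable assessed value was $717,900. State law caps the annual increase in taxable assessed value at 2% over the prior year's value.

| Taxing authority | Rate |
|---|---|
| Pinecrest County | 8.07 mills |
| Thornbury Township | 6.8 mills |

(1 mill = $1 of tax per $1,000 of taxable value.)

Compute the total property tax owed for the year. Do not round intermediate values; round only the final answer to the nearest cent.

$10,888.68

Uncapped assessed value = $1,367,400 × 0.61 = $834,114
Cap limit = $717,900 × 1.02 = $732,258
Taxable assessed value = min($834,114, $732,258) = $732,258 (cap binds)
Pinecrest County: $732,258 × 0.00807 = $5,909.32206
Thornbury Township: $732,258 × 0.0068 = $4,979.3544
Total = $10,888.67646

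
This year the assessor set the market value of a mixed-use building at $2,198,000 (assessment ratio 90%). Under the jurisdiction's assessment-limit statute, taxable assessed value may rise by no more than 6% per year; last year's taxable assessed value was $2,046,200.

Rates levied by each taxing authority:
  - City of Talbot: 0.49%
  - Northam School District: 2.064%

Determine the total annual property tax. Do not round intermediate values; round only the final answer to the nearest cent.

Uncapped assessed value = $2,198,000 × 0.9 = $1,978,200
Cap limit = $2,046,200 × 1.06 = $2,168,972
Taxable assessed value = min($1,978,200, $2,168,972) = $1,978,200 (cap does not bind)
City of Talbot: $1,978,200 × 0.0049 = $9,693.18
Northam School District: $1,978,200 × 0.02064 = $40,830.048
Total = $50,523.228

$50,523.23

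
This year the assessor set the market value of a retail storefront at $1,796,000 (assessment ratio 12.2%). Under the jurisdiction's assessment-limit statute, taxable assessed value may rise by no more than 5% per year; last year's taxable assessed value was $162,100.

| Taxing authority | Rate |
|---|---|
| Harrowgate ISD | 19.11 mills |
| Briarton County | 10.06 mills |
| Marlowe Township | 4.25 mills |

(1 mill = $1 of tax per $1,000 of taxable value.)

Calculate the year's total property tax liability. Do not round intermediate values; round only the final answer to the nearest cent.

$5,688.25

Uncapped assessed value = $1,796,000 × 0.122 = $219,112
Cap limit = $162,100 × 1.05 = $170,205
Taxable assessed value = min($219,112, $170,205) = $170,205 (cap binds)
Harrowgate ISD: $170,205 × 0.01911 = $3,252.61755
Briarton County: $170,205 × 0.01006 = $1,712.2623
Marlowe Township: $170,205 × 0.00425 = $723.37125
Total = $5,688.2511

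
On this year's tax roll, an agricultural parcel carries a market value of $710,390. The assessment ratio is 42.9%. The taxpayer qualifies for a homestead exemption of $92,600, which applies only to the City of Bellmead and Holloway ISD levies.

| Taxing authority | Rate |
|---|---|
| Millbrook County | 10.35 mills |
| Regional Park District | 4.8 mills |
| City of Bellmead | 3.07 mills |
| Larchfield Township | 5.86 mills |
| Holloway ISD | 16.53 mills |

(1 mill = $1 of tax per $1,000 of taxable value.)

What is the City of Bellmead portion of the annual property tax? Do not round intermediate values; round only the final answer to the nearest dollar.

$651

Assessed value = $710,390 × 0.429 = $304,757.31
City of Bellmead taxable value = $304,757.31 − $92,600 = $212,157.31
City of Bellmead levy = $212,157.31 × 0.00307 = $651.3229417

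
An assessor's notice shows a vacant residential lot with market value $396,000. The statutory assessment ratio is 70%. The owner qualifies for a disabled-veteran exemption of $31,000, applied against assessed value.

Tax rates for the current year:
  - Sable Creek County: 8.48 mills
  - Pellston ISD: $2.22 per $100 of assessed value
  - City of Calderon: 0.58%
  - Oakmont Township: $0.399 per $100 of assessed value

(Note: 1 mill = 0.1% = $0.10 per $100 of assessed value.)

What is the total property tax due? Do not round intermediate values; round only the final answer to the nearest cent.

Assessed value = $396,000 × 0.7 = $277,200
Taxable value = $277,200 − $31,000 = $246,200
Sable Creek County: $246,200 × 0.00848 = $2,087.776
Pellston ISD: $246,200 × 0.0222 = $5,465.64
City of Calderon: $246,200 × 0.0058 = $1,427.96
Oakmont Township: $246,200 × 0.00399 = $982.338
Total = $9,963.714

$9,963.71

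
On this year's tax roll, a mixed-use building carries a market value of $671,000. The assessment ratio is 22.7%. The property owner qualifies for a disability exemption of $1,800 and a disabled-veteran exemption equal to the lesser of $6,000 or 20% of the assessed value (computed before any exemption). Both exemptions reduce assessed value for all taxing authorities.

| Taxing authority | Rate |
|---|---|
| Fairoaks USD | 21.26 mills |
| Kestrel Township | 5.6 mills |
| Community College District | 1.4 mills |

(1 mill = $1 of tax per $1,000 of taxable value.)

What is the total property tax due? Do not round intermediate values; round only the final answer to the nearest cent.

Assessed value = $671,000 × 0.227 = $152,317
Disabled-veteran exemption = min($6,000, 20% × $152,317) = min($6,000, $30,463.4) = $6,000 (dollar cap binds)
Taxable value = $152,317 − $1,800 − $6,000 = $144,517
Fairoaks USD: $144,517 × 0.02126 = $3,072.43142
Kestrel Township: $144,517 × 0.0056 = $809.2952
Community College District: $144,517 × 0.0014 = $202.3238
Total = $4,084.05042

$4,084.05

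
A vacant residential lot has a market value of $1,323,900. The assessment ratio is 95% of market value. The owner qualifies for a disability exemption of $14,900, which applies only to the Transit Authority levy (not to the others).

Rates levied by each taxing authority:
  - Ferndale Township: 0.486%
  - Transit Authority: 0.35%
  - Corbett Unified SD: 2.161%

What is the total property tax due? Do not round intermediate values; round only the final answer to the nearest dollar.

$37,641

Assessed value = $1,323,900 × 0.95 = $1,257,705
Ferndale Township: $1,257,705 × 0.00486 = $6,112.4463
Transit Authority: ($1,257,705 − $14,900) × 0.0035 = $1,242,805 × 0.0035 = $4,349.8175
Corbett Unified SD: $1,257,705 × 0.02161 = $27,179.00505
Total = $37,641.26885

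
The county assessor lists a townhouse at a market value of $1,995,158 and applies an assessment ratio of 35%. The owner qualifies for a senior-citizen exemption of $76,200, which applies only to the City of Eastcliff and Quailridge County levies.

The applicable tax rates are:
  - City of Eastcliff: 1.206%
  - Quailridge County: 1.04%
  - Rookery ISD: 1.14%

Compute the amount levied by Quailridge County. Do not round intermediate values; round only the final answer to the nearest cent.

$6,469.90

Assessed value = $1,995,158 × 0.35 = $698,305.3
Quailridge County taxable value = $698,305.3 − $76,200 = $622,105.3
Quailridge County levy = $622,105.3 × 0.0104 = $6,469.89512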